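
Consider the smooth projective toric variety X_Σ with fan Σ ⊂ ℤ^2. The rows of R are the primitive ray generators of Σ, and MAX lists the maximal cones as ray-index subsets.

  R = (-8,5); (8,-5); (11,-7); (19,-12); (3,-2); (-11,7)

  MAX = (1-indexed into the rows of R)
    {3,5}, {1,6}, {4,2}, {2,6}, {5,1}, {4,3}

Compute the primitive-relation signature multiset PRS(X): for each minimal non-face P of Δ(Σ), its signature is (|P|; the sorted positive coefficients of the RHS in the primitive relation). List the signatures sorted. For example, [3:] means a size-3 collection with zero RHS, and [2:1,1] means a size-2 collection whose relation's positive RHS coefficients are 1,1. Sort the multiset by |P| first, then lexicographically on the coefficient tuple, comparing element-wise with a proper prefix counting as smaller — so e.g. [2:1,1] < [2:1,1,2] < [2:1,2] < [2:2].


Minimal non-faces — 9 found among 6 rays, 6 max cones:

  {1,2}:  v_{1} + v_{2} = 0  ⟹  sig = [2:]
  {3,6}:  v_{3} + v_{6} = 0  ⟹  sig = [2:]
  {1,3}:  v_{1} + v_{3} = v_{5}  ⟹  sig = [2:1]
  {1,4}:  v_{1} + v_{4} = v_{3}  ⟹  sig = [2:1]
  {2,3}:  v_{2} + v_{3} = v_{4}  ⟹  sig = [2:1]
  {2,5}:  v_{2} + v_{5} = v_{3}  ⟹  sig = [2:1]
  {4,6}:  v_{4} + v_{6} = v_{2}  ⟹  sig = [2:1]
  {5,6}:  v_{5} + v_{6} = v_{1}  ⟹  sig = [2:1]
  {4,5}:  v_{4} + v_{5} = 2·v_{3}  ⟹  sig = [2:2]

so the primitive-relation signature multiset is
[[2:], [2:], [2:1], [2:1], [2:1], [2:1], [2:1], [2:1], [2:2]]


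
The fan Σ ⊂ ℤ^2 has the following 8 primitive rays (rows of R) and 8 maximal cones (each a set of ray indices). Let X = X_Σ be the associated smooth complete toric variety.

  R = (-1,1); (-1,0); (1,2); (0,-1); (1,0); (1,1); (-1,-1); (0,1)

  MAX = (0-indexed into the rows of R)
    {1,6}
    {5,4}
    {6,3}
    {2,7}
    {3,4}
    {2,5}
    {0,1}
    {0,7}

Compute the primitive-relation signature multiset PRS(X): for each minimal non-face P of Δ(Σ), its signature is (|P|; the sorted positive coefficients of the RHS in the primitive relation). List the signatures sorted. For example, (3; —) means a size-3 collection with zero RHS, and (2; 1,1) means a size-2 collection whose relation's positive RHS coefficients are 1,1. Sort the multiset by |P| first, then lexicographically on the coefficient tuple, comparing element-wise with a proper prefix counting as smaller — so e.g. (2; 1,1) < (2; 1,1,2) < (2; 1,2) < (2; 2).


Minimal non-faces — 20 found among 8 rays, 8 max cones:

  P={1,4}:  v_{1} + v_{4} = 0 — sig = (2; —)
  P={3,7}:  v_{3} + v_{7} = 0 — sig = (2; —)
  P={5,6}:  v_{5} + v_{6} = 0 — sig = (2; —)
  P={0,3}:  v_{0} + v_{3} = v_{1} — sig = (2; 1)
  P={0,4}:  v_{0} + v_{4} = v_{7} — sig = (2; 1)
  P={1,3}:  v_{1} + v_{3} = v_{6} — sig = (2; 1)
  P={1,5}:  v_{1} + v_{5} = v_{7} — sig = (2; 1)
  P={1,7}:  v_{1} + v_{7} = v_{0} — sig = (2; 1)
  P={2,3}:  v_{2} + v_{3} = v_{5} — sig = (2; 1)
  P={2,6}:  v_{2} + v_{6} = v_{7} — sig = (2; 1)
  P={3,5}:  v_{3} + v_{5} = v_{4} — sig = (2; 1)
  P={4,6}:  v_{4} + v_{6} = v_{3} — sig = (2; 1)
  P={4,7}:  v_{4} + v_{7} = v_{5} — sig = (2; 1)
  P={5,7}:  v_{5} + v_{7} = v_{2} — sig = (2; 1)
  P={6,7}:  v_{6} + v_{7} = v_{1} — sig = (2; 1)
  P={0,5}:  v_{0} + v_{5} = 2·v_{7} — sig = (2; 2)
  P={0,6}:  v_{0} + v_{6} = 2·v_{1} — sig = (2; 2)
  P={1,2}:  v_{1} + v_{2} = 2·v_{7} — sig = (2; 2)
  P={2,4}:  v_{2} + v_{4} = 2·v_{5} — sig = (2; 2)
  P={0,2}:  v_{0} + v_{2} = 3·v_{7} — sig = (2; 3)

Sorted signature multiset PRS(X):
{ (2; —) ×3,  (2; 1) ×12,  (2; 2) ×4,  (2; 3) }


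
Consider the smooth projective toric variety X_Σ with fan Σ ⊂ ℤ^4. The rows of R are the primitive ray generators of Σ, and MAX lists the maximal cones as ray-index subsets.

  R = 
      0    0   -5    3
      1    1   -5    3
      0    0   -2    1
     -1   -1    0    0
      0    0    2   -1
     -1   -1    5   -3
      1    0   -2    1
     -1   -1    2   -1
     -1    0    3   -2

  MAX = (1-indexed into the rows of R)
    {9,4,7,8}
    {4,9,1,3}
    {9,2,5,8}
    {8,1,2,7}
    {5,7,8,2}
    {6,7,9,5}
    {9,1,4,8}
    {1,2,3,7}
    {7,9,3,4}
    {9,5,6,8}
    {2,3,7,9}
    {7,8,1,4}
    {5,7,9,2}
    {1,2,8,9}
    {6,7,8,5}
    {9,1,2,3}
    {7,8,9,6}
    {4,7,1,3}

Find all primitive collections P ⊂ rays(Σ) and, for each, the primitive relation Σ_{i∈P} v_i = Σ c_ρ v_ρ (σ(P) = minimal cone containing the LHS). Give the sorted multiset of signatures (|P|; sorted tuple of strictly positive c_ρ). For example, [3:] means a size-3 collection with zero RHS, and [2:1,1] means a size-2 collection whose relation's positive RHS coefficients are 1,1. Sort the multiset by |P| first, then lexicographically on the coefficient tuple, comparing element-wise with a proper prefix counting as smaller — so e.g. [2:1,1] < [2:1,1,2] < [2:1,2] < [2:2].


|primitive collections| = 12. Relations:

  {2,6}:  v_{2} + v_{6} = 0  so sig = [2:]
  {3,5}:  v_{3} + v_{5} = 0  so sig = [2:]
  {1,6}:  v_{1} + v_{6} = v_{4}  so sig = [2:1]
  {2,4}:  v_{2} + v_{4} = v_{1}  so sig = [2:1]
  {3,8}:  v_{3} + v_{8} = v_{4}  so sig = [2:1]
  {4,5}:  v_{4} + v_{5} = v_{8}  so sig = [2:1]
  {1,5}:  v_{1} + v_{5} = v_{2} + v_{8}  so sig = [2:1,1]
  {3,6}:  v_{3} + v_{6} = v_{7} + v_{8} + v_{9}  so sig = [2:1,1,1]
  {4,6}:  v_{4} + v_{6} = v_{7} + 2·v_{8} + v_{9}  so sig = [2:1,1,2]
  {1,7,9}:  v_{1} + v_{7} + v_{9} = 2·v_{3}  so sig = [3:2]
  {2,7,8,9}:  v_{2} + v_{7} + v_{8} + v_{9} = v_{3}  so sig = [4:1]
  {5,7,8,9}:  v_{5} + v_{7} + v_{8} + v_{9} = v_{6}  so sig = [4:1]

Sorted signature multiset PRS(X):
{ [2:] ×2,  [2:1] ×4,  [2:1,1],  [2:1,1,1],  [2:1,1,2],  [3:2],  [4:1] ×2 }


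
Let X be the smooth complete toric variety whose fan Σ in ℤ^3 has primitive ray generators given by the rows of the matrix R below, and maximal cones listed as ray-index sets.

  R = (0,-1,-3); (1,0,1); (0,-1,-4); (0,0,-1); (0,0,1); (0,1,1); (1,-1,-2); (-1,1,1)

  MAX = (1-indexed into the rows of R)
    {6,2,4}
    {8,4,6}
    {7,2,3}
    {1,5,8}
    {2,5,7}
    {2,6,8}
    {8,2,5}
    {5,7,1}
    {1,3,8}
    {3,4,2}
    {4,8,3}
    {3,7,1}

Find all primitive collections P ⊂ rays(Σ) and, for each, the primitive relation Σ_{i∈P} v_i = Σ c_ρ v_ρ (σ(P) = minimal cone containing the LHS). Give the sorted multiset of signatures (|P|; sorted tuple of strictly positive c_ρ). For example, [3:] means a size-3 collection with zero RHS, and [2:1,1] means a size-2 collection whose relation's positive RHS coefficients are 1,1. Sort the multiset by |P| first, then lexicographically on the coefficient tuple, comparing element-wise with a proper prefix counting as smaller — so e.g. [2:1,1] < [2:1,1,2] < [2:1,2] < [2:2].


|primitive collections| = 12. Relations:

  {4,5}:  v_{4} + v_{5} = 0  →  sig = [2:]
  {1,2}:  v_{1} + v_{2} = v_{7}  →  sig = [2:1]
  {1,4}:  v_{1} + v_{4} = v_{3}  →  sig = [2:1]
  {3,5}:  v_{3} + v_{5} = v_{1}  →  sig = [2:1]
  {7,8}:  v_{7} + v_{8} = v_{4}  →  sig = [2:1]
  {4,7}:  v_{4} + v_{7} = v_{2} + v_{3}  →  sig = [2:1,1]
  {5,6}:  v_{5} + v_{6} = v_{2} + v_{8}  →  sig = [2:1,1]
  {6,7}:  v_{6} + v_{7} = v_{2} + 2·v_{4}  →  sig = [2:1,2]
  {1,6}:  v_{1} + v_{6} = 2·v_{4}  →  sig = [2:2]
  {3,6}:  v_{3} + v_{6} = 3·v_{4}  →  sig = [2:3]
  {2,4,8}:  v_{2} + v_{4} + v_{8} = v_{6}  →  sig = [3:1]
  {2,3,8}:  v_{2} + v_{3} + v_{8} = 2·v_{4}  →  sig = [3:2]

Sorted signature multiset PRS(X):
    |P|=2: 10 collections, coeffs (), (1), (1), (1), (1), (1,1), (1,1), (1,2), (2), (3)
    |P|=3: 2 collections, coeffs (1), (2)


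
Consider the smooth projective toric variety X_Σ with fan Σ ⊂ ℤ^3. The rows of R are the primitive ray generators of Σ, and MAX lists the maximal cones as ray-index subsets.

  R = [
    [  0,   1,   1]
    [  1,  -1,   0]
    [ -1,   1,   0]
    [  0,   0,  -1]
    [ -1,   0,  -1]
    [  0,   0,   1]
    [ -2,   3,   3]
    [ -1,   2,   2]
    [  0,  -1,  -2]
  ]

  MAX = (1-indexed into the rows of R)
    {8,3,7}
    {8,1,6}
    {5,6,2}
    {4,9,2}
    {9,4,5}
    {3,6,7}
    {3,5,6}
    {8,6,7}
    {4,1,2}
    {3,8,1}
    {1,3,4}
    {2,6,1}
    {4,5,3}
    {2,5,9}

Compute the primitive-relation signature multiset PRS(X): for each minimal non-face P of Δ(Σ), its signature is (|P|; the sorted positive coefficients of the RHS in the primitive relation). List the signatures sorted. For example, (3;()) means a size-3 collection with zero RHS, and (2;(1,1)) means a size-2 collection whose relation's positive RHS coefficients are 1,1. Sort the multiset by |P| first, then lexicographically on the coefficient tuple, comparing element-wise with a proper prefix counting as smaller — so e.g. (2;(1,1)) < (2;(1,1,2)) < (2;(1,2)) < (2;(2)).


18 minimal non-faces of Δ(Σ) (on 9 rays):

  • {2,3}:  v_{2} + v_{3} = 0  ⇒ sig = (2;())
  • {4,6}:  v_{4} + v_{6} = 0  ⇒ sig = (2;())
  • {1,5}:  v_{1} + v_{5} = v_{3}  ⇒ sig = (2;(1))
  • {1,9}:  v_{1} + v_{9} = v_{4}  ⇒ sig = (2;(1))
  • {8,9}:  v_{8} + v_{9} = v_{3}  ⇒ sig = (2;(1))
  • {2,7}:  v_{2} + v_{7} = v_{6} + v_{8}  ⇒ sig = (2;(1,1))
  • {2,8}:  v_{2} + v_{8} = v_{1} + v_{6}  ⇒ sig = (2;(1,1))
  • {3,9}:  v_{3} + v_{9} = v_{4} + v_{5}  ⇒ sig = (2;(1,1))
  • {4,7}:  v_{4} + v_{7} = v_{3} + v_{8}  ⇒ sig = (2;(1,1))
  • {4,8}:  v_{4} + v_{8} = v_{1} + v_{3}  ⇒ sig = (2;(1,1))
  • {6,9}:  v_{6} + v_{9} = v_{2} + v_{5}  ⇒ sig = (2;(1,1))
  • {5,8}:  v_{5} + v_{8} = 2·v_{3} + v_{6}  ⇒ sig = (2;(1,2))
  • {7,9}:  v_{7} + v_{9} = 2·v_{3} + v_{6}  ⇒ sig = (2;(1,2))
  • {1,7}:  v_{1} + v_{7} = 2·v_{8}  ⇒ sig = (2;(2))
  • {5,7}:  v_{5} + v_{7} = 3·v_{3} + 2·v_{6}  ⇒ sig = (2;(2,3))
  • {1,3,6}:  v_{1} + v_{3} + v_{6} = v_{8}  ⇒ sig = (3;(1))
  • {2,4,5}:  v_{2} + v_{4} + v_{5} = v_{9}  ⇒ sig = (3;(1))
  • {3,6,8}:  v_{3} + v_{6} + v_{8} = v_{7}  ⇒ sig = (3;(1))

Sorted signature multiset PRS(X):
[(2;()), (2;()), (2;(1)), (2;(1)), (2;(1)), (2;(1,1)), (2;(1,1)), (2;(1,1)), (2;(1,1)), (2;(1,1)), (2;(1,1)), (2;(1,2)), (2;(1,2)), (2;(2)), (2;(2,3)), (3;(1)), (3;(1)), (3;(1))]


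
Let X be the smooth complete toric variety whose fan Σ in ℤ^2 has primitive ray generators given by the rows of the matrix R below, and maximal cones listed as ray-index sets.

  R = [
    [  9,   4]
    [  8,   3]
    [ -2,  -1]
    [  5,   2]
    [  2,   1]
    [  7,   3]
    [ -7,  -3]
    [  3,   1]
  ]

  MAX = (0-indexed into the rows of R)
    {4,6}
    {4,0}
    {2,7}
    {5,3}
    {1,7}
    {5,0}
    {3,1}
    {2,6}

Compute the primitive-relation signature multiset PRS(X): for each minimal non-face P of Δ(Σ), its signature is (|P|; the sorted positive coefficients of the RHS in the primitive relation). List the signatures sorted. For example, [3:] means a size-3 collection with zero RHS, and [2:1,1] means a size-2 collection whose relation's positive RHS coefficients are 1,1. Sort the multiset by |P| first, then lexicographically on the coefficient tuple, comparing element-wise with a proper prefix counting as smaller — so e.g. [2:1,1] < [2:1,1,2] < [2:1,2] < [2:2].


20 minimal non-faces of Δ(Σ) (on 8 rays):

  {2,4}:  v_{2} + v_{4} = 0  →  sig = [2:]
  {5,6}:  v_{5} + v_{6} = 0  →  sig = [2:]
  {0,2}:  v_{0} + v_{2} = v_{5}  →  sig = [2:1]
  {0,6}:  v_{0} + v_{6} = v_{4}  →  sig = [2:1]
  {2,3}:  v_{2} + v_{3} = v_{7}  →  sig = [2:1]
  {2,5}:  v_{2} + v_{5} = v_{3}  →  sig = [2:1]
  {3,4}:  v_{3} + v_{4} = v_{5}  →  sig = [2:1]
  {3,6}:  v_{3} + v_{6} = v_{2}  →  sig = [2:1]
  {3,7}:  v_{3} + v_{7} = v_{1}  →  sig = [2:1]
  {4,5}:  v_{4} + v_{5} = v_{0}  →  sig = [2:1]
  {4,7}:  v_{4} + v_{7} = v_{3}  →  sig = [2:1]
  {0,7}:  v_{0} + v_{7} = v_{3} + v_{5}  →  sig = [2:1,1]
  {1,6}:  v_{1} + v_{6} = v_{2} + v_{7}  →  sig = [2:1,1]
  {0,1}:  v_{0} + v_{1} = 2·v_{3} + v_{5}  →  sig = [2:1,2]
  {0,3}:  v_{0} + v_{3} = 2·v_{5}  →  sig = [2:2]
  {1,2}:  v_{1} + v_{2} = 2·v_{7}  →  sig = [2:2]
  {1,4}:  v_{1} + v_{4} = 2·v_{3}  →  sig = [2:2]
  {5,7}:  v_{5} + v_{7} = 2·v_{3}  →  sig = [2:2]
  {6,7}:  v_{6} + v_{7} = 2·v_{2}  →  sig = [2:2]
  {1,5}:  v_{1} + v_{5} = 3·v_{3}  →  sig = [2:3]

so the primitive-relation signature multiset is
[[2:], [2:], [2:1], [2:1], [2:1], [2:1], [2:1], [2:1], [2:1], [2:1], [2:1], [2:1,1], [2:1,1], [2:1,2], [2:2], [2:2], [2:2], [2:2], [2:2], [2:3]]


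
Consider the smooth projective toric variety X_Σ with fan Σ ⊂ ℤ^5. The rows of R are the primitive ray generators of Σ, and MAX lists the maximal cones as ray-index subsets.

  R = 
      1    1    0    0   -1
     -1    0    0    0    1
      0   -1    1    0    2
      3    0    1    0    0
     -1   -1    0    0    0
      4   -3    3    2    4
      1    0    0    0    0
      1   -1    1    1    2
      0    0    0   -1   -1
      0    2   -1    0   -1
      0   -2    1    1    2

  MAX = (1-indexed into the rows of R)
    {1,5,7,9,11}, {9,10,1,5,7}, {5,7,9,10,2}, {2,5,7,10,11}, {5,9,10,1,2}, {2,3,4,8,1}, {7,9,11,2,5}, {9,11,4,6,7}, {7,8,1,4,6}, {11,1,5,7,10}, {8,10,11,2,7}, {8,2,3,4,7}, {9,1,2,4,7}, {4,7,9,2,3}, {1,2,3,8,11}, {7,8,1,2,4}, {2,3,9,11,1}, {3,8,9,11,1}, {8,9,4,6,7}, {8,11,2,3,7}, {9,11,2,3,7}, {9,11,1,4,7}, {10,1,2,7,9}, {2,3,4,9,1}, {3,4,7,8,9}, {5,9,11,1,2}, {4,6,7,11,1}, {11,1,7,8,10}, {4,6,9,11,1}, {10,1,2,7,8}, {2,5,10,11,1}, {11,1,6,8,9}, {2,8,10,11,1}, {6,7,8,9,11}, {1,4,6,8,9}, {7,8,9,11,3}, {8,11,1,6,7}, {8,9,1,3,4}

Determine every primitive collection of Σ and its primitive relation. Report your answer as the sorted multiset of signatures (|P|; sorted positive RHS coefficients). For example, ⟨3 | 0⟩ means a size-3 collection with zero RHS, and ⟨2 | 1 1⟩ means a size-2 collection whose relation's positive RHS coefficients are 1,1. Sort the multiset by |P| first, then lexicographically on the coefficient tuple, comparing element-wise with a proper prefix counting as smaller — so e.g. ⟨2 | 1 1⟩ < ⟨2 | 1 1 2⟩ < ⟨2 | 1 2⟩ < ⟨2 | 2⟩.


The 20 primitive collections of Σ (r=11, n=5):

  P={5,8}:  v_{5} + v_{8} = v_{11} ; sig = ⟨2 | 1⟩
  P={3,5}:  v_{3} + v_{5} = v_{2} + v_{9} + v_{11} ; sig = ⟨2 | 1 1 1⟩
  P={4,5}:  v_{4} + v_{5} = v_{1} + v_{7} + v_{9} + v_{11} ; sig = ⟨2 | 1 1 1 1⟩
  P={3,10}:  v_{3} + v_{10} = v_{1} + 2·v_{2} + v_{7} ; sig = ⟨2 | 1 1 2⟩
  P={6,10}:  v_{6} + v_{10} = v_{1} + v_{7} + 2·v_{8} ; sig = ⟨2 | 1 1 2⟩
  P={5,6}:  v_{5} + v_{6} = v_{4} + 2·v_{11} ; sig = ⟨2 | 1 2⟩
  P={4,10}:  v_{4} + v_{10} = 2·v_{1} + v_{2} + 2·v_{7} ; sig = ⟨2 | 1 2 2⟩
  P={2,6}:  v_{2} + v_{6} = 3·v_{8} + v_{9} ; sig = ⟨2 | 1 3⟩
  P={3,6}:  v_{3} + v_{6} = 4·v_{8} + 2·v_{9} ; sig = ⟨2 | 2 4⟩
  P={9,10,11}:  v_{9} + v_{10} + v_{11} = 0 ; sig = ⟨3 | 0⟩
  P={2,8,9}:  v_{2} + v_{8} + v_{9} = v_{3} ; sig = ⟨3 | 1⟩
  P={4,8,11}:  v_{4} + v_{8} + v_{11} = v_{6} ; sig = ⟨3 | 1⟩
  P={1,3,7}:  v_{1} + v_{3} + v_{7} = v_{2} + v_{4} ; sig = ⟨3 | 1 1⟩
  P={8,9,10}:  v_{8} + v_{9} + v_{10} = v_{1} + v_{2} + v_{7} ; sig = ⟨3 | 1 1 1⟩
  P={2,4,11}:  v_{2} + v_{4} + v_{11} = 2·v_{8} + v_{9} ; sig = ⟨3 | 1 2⟩
  P={3,4,11}:  v_{3} + v_{4} + v_{11} = 3·v_{8} + 2·v_{9} ; sig = ⟨3 | 2 3⟩
  P={1,2,5,7}:  v_{1} + v_{2} + v_{5} + v_{7} = 0 ; sig = ⟨4 | 0⟩
  P={1,2,7,11}:  v_{1} + v_{2} + v_{7} + v_{11} = v_{8} ; sig = ⟨4 | 1⟩
  P={1,7,8,9}:  v_{1} + v_{7} + v_{8} + v_{9} = v_{4} ; sig = ⟨4 | 1⟩
  P={1,6,7,9}:  v_{1} + v_{6} + v_{7} + v_{9} = 2·v_{4} + v_{11} ; sig = ⟨4 | 1 2⟩

so the primitive-relation signature multiset is
    ⟨2 | 1⟩
    ⟨2 | 1 1 1⟩
    ⟨2 | 1 1 1 1⟩
    ⟨2 | 1 1 2⟩
    ⟨2 | 1 1 2⟩
    ⟨2 | 1 2⟩
    ⟨2 | 1 2 2⟩
    ⟨2 | 1 3⟩
    ⟨2 | 2 4⟩
    ⟨3 | 0⟩
    ⟨3 | 1⟩
    ⟨3 | 1⟩
    ⟨3 | 1 1⟩
    ⟨3 | 1 1 1⟩
    ⟨3 | 1 2⟩
    ⟨3 | 2 3⟩
    ⟨4 | 0⟩
    ⟨4 | 1⟩
    ⟨4 | 1⟩
    ⟨4 | 1 2⟩


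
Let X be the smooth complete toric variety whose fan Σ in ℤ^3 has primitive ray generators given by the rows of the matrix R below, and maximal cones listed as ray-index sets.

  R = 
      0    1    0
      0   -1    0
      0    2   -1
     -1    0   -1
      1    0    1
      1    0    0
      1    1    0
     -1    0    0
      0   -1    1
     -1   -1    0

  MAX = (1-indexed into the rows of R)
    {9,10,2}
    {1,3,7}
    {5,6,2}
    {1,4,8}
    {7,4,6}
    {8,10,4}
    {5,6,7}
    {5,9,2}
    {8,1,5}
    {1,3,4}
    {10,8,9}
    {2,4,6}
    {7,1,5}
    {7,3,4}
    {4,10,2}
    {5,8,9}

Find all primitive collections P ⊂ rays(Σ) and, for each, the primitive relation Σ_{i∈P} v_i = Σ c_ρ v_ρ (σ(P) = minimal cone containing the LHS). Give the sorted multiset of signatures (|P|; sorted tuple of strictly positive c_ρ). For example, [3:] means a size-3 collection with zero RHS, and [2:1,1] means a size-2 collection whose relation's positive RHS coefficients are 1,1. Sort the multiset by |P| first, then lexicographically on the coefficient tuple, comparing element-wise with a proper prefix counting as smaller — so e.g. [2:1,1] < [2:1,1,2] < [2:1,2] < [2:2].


22 collections generate NE(X_Σ); each relation:

  {1,2}:  v_{1} + v_{2} = 0  ⟹  sig = [2:]
  {4,5}:  v_{4} + v_{5} = 0  ⟹  sig = [2:]
  {6,8}:  v_{6} + v_{8} = 0  ⟹  sig = [2:]
  {7,10}:  v_{7} + v_{10} = 0  ⟹  sig = [2:]
  {1,6}:  v_{1} + v_{6} = v_{7}  ⟹  sig = [2:1]
  {1,10}:  v_{1} + v_{10} = v_{8}  ⟹  sig = [2:1]
  {2,7}:  v_{2} + v_{7} = v_{6}  ⟹  sig = [2:1]
  {2,8}:  v_{2} + v_{8} = v_{10}  ⟹  sig = [2:1]
  {3,9}:  v_{3} + v_{9} = v_{1}  ⟹  sig = [2:1]
  {4,9}:  v_{4} + v_{9} = v_{10}  ⟹  sig = [2:1]
  {5,10}:  v_{5} + v_{10} = v_{9}  ⟹  sig = [2:1]
  {6,10}:  v_{6} + v_{10} = v_{2}  ⟹  sig = [2:1]
  {7,8}:  v_{7} + v_{8} = v_{1}  ⟹  sig = [2:1]
  {7,9}:  v_{7} + v_{9} = v_{5}  ⟹  sig = [2:1]
  {1,9}:  v_{1} + v_{9} = v_{5} + v_{8}  ⟹  sig = [2:1,1]
  {2,3}:  v_{2} + v_{3} = v_{4} + v_{7}  ⟹  sig = [2:1,1]
  {3,5}:  v_{3} + v_{5} = v_{1} + v_{7}  ⟹  sig = [2:1,1]
  {3,10}:  v_{3} + v_{10} = v_{1} + v_{4}  ⟹  sig = [2:1,1]
  {6,9}:  v_{6} + v_{9} = v_{2} + v_{5}  ⟹  sig = [2:1,1]
  {3,6}:  v_{3} + v_{6} = v_{4} + 2·v_{7}  ⟹  sig = [2:1,2]
  {3,8}:  v_{3} + v_{8} = 2·v_{1} + v_{4}  ⟹  sig = [2:1,2]
  {1,4,7}:  v_{1} + v_{4} + v_{7} = v_{3}  ⟹  sig = [3:1]

so the primitive-relation signature multiset is
    |P|=2: 21 collections, coeffs (), (), (), (), (1), (1), (1), (1), (1), (1), (1), (1), (1), (1), (1,1), (1,1), (1,1), (1,1), (1,1), (1,2), (1,2)
    |P|=3: 1 collection, coeffs (1)


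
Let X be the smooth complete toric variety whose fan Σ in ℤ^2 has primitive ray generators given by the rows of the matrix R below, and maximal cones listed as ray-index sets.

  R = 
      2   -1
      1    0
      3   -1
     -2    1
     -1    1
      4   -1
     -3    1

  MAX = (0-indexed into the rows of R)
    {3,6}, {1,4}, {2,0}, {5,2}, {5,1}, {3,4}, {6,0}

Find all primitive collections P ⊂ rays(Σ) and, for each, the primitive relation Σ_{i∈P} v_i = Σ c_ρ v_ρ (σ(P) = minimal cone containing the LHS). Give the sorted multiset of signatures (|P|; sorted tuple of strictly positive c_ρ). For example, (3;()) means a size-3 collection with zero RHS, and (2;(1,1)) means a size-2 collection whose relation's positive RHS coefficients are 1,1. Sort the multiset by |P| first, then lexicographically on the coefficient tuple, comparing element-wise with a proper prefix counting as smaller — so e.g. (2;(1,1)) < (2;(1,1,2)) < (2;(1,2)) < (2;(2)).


|primitive collections| = 14. Relations:

  P = {0,3}:  v_{0} + v_{3} = 0  ⇒ sig = (2;())
  P = {2,6}:  v_{2} + v_{6} = 0  ⇒ sig = (2;())
  P = {0,1}:  v_{0} + v_{1} = v_{2}  ⇒ sig = (2;(1))
  P = {0,4}:  v_{0} + v_{4} = v_{1}  ⇒ sig = (2;(1))
  P = {1,2}:  v_{1} + v_{2} = v_{5}  ⇒ sig = (2;(1))
  P = {1,3}:  v_{1} + v_{3} = v_{4}  ⇒ sig = (2;(1))
  P = {1,6}:  v_{1} + v_{6} = v_{3}  ⇒ sig = (2;(1))
  P = {2,3}:  v_{2} + v_{3} = v_{1}  ⇒ sig = (2;(1))
  P = {5,6}:  v_{5} + v_{6} = v_{1}  ⇒ sig = (2;(1))
  P = {0,5}:  v_{0} + v_{5} = 2·v_{2}  ⇒ sig = (2;(2))
  P = {2,4}:  v_{2} + v_{4} = 2·v_{1}  ⇒ sig = (2;(2))
  P = {3,5}:  v_{3} + v_{5} = 2·v_{1}  ⇒ sig = (2;(2))
  P = {4,6}:  v_{4} + v_{6} = 2·v_{3}  ⇒ sig = (2;(2))
  P = {4,5}:  v_{4} + v_{5} = 3·v_{1}  ⇒ sig = (2;(3))

Hence PRS(X_Σ) =
    (2;())
    (2;())
    (2;(1))
    (2;(1))
    (2;(1))
    (2;(1))
    (2;(1))
    (2;(1))
    (2;(1))
    (2;(2))
    (2;(2))
    (2;(2))
    (2;(2))
    (2;(3))


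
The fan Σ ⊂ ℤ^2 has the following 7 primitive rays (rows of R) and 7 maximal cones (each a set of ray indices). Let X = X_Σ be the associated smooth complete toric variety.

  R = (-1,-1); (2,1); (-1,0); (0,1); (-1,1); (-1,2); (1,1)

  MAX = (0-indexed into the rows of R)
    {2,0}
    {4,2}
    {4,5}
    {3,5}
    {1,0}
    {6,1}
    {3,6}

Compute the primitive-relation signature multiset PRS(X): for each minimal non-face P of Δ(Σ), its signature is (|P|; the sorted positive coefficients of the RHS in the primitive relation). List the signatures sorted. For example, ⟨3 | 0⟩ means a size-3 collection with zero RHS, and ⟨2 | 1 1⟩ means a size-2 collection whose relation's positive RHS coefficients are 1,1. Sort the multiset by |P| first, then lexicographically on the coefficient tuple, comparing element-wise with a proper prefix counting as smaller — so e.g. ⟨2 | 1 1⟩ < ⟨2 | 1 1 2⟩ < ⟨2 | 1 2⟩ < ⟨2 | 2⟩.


|primitive collections| = 14. Relations:

  • {0,6}:  v_{0} + v_{6} = 0  →  sig = ⟨2 | 0⟩
  • {0,3}:  v_{0} + v_{3} = v_{2}  →  sig = ⟨2 | 1⟩
  • {1,2}:  v_{1} + v_{2} = v_{6}  →  sig = ⟨2 | 1⟩
  • {2,3}:  v_{2} + v_{3} = v_{4}  →  sig = ⟨2 | 1⟩
  • {2,6}:  v_{2} + v_{6} = v_{3}  →  sig = ⟨2 | 1⟩
  • {3,4}:  v_{3} + v_{4} = v_{5}  →  sig = ⟨2 | 1⟩
  • {0,5}:  v_{0} + v_{5} = v_{2} + v_{4}  →  sig = ⟨2 | 1 1⟩
  • {1,4}:  v_{1} + v_{4} = v_{3} + v_{6}  →  sig = ⟨2 | 1 1⟩
  • {1,5}:  v_{1} + v_{5} = 2·v_{3} + v_{6}  →  sig = ⟨2 | 1 2⟩
  • {0,4}:  v_{0} + v_{4} = 2·v_{2}  →  sig = ⟨2 | 2⟩
  • {1,3}:  v_{1} + v_{3} = 2·v_{6}  →  sig = ⟨2 | 2⟩
  • {2,5}:  v_{2} + v_{5} = 2·v_{4}  →  sig = ⟨2 | 2⟩
  • {4,6}:  v_{4} + v_{6} = 2·v_{3}  →  sig = ⟨2 | 2⟩
  • {5,6}:  v_{5} + v_{6} = 3·v_{3}  →  sig = ⟨2 | 3⟩

Sorted signature multiset PRS(X):
    ⟨2 | 0⟩
    ⟨2 | 1⟩
    ⟨2 | 1⟩
    ⟨2 | 1⟩
    ⟨2 | 1⟩
    ⟨2 | 1⟩
    ⟨2 | 1 1⟩
    ⟨2 | 1 1⟩
    ⟨2 | 1 2⟩
    ⟨2 | 2⟩
    ⟨2 | 2⟩
    ⟨2 | 2⟩
    ⟨2 | 2⟩
    ⟨2 | 3⟩


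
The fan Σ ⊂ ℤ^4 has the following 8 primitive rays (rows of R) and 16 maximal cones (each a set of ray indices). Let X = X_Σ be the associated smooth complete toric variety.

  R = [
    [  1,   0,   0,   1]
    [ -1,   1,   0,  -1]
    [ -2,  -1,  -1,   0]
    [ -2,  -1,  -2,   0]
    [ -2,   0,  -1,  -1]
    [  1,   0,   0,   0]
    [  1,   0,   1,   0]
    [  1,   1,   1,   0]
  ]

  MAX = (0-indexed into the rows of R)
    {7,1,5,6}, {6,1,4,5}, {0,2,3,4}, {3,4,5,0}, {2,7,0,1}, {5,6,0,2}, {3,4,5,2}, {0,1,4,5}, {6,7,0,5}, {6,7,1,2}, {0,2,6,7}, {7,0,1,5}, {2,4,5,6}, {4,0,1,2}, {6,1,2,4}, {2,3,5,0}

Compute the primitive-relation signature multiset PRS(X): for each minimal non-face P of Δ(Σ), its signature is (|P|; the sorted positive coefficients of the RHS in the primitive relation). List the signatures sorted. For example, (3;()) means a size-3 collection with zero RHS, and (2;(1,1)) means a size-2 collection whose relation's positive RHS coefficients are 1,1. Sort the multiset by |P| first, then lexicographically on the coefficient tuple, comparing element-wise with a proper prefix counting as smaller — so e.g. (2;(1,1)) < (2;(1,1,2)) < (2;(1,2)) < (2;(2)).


Minimal non-faces — 9 found among 8 rays, 16 max cones:

  P={4,7}:  v_{4} + v_{7} = v_{1} — sig = (2;(1))
  P={3,6}:  v_{3} + v_{6} = v_{2} + v_{5} — sig = (2;(1,1))
  P={3,7}:  v_{3} + v_{7} = v_{0} + v_{4} — sig = (2;(1,1))
  P={1,3}:  v_{1} + v_{3} = v_{0} + 2·v_{4} — sig = (2;(1,2))
  P={0,4,6}:  v_{0} + v_{4} + v_{6} = 0 — sig = (3;())
  P={2,5,7}:  v_{2} + v_{5} + v_{7} = 0 — sig = (3;())
  P={0,1,6}:  v_{0} + v_{1} + v_{6} = v_{7} — sig = (3;(1))
  P={1,2,5}:  v_{1} + v_{2} + v_{5} = v_{4} — sig = (3;(1))
  P={0,2,4,5}:  v_{0} + v_{2} + v_{4} + v_{5} = v_{3} — sig = (4;(1))

Hence PRS(X_Σ) =
{ (2;(1)),  (2;(1,1)) ×2,  (2;(1,2)),  (3;()) ×2,  (3;(1)) ×2,  (4;(1)) }


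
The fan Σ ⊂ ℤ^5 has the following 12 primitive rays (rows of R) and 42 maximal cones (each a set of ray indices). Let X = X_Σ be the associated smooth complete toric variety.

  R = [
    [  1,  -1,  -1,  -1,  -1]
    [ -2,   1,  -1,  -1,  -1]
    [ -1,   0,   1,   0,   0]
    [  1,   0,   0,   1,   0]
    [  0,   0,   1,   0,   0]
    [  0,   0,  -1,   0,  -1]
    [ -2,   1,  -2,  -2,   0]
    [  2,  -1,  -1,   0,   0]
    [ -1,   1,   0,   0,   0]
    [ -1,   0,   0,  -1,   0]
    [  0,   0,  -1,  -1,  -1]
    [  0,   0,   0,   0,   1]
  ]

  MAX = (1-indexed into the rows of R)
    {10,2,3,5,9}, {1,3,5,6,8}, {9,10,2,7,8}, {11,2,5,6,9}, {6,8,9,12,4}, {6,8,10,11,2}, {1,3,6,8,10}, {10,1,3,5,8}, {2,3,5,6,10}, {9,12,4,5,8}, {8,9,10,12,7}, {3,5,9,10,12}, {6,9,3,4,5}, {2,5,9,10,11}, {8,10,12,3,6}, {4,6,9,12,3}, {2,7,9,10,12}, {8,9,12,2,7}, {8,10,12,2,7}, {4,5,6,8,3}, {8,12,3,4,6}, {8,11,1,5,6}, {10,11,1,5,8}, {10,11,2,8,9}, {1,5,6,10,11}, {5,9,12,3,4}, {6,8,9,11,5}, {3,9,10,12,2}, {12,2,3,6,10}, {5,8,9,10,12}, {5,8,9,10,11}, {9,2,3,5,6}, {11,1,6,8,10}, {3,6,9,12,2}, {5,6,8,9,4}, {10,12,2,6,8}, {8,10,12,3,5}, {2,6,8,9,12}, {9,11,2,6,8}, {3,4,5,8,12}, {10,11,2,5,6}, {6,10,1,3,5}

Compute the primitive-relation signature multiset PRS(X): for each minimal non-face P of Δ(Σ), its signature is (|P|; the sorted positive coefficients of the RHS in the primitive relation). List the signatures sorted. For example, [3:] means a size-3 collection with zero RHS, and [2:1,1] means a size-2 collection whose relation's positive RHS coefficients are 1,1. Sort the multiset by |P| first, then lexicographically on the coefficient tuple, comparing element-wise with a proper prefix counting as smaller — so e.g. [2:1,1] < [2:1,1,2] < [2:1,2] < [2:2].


Primitive collections (23):

  • {4,10}:  v_{4} + v_{10} = 0  ⇒ sig = [2:]
  • {1,9}:  v_{1} + v_{9} = v_{11}  ⇒ sig = [2:1]
  • {1,12}:  v_{1} + v_{12} = v_{8} + v_{10}  ⇒ sig = [2:1,1]
  • {2,4}:  v_{2} + v_{4} = v_{6} + v_{9}  ⇒ sig = [2:1,1]
  • {1,2}:  v_{1} + v_{2} = v_{6} + v_{10} + v_{11}  ⇒ sig = [2:1,1,1]
  • {1,4}:  v_{1} + v_{4} = v_{5} + v_{6} + v_{8}  ⇒ sig = [2:1,1,1]
  • {3,7}:  v_{3} + v_{7} = v_{2} + v_{10} + v_{12}  ⇒ sig = [2:1,1,1]
  • {3,11}:  v_{3} + v_{11} = v_{5} + v_{6} + v_{10}  ⇒ sig = [2:1,1,1]
  • {11,12}:  v_{11} + v_{12} = v_{8} + v_{9} + v_{10}  ⇒ sig = [2:1,1,1]
  • {4,7}:  v_{4} + v_{7} = v_{2} + v_{8} + v_{9} + v_{12}  ⇒ sig = [2:1,1,1,1]
  • {4,11}:  v_{4} + v_{11} = v_{5} + v_{6} + v_{8} + v_{9}  ⇒ sig = [2:1,1,1,1]
  • {6,7}:  v_{6} + v_{7} = 2·v_{2} + v_{8} + v_{12}  ⇒ sig = [2:1,1,2]
  • {1,7}:  v_{1} + v_{7} = v_{2} + 2·v_{8} + v_{9} + 2·v_{10}  ⇒ sig = [2:1,1,2,2]
  • {5,7}:  v_{5} + v_{7} = v_{8} + 2·v_{9} + 2·v_{10}  ⇒ sig = [2:1,2,2]
  • {7,11}:  v_{7} + v_{11} = v_{2} + 2·v_{8} + 2·v_{9} + 2·v_{10}  ⇒ sig = [2:1,2,2,2]
  • {3,8,9}:  v_{3} + v_{8} + v_{9} = 0  ⇒ sig = [3:]
  • {5,6,12}:  v_{5} + v_{6} + v_{12} = 0  ⇒ sig = [3:]
  • {2,5,8}:  v_{2} + v_{5} + v_{8} = v_{11}  ⇒ sig = [3:1]
  • {6,9,10}:  v_{6} + v_{9} + v_{10} = v_{2}  ⇒ sig = [3:1]
  • {2,3,8}:  v_{2} + v_{3} + v_{8} = v_{6} + v_{10}  ⇒ sig = [3:1,1]
  • {2,5,12}:  v_{2} + v_{5} + v_{12} = v_{9} + v_{10}  ⇒ sig = [3:1,1]
  • {5,6,8,10}:  v_{5} + v_{6} + v_{8} + v_{10} = v_{1}  ⇒ sig = [4:1]
  • {2,8,9,10,12}:  v_{2} + v_{8} + v_{9} + v_{10} + v_{12} = v_{7}  ⇒ sig = [5:1]

so the primitive-relation signature multiset is
{ [2:],  [2:1],  [2:1,1] ×2,  [2:1,1,1] ×5,  [2:1,1,1,1] ×2,  [2:1,1,2],  [2:1,1,2,2],  [2:1,2,2],  [2:1,2,2,2],  [3:] ×2,  [3:1] ×2,  [3:1,1] ×2,  [4:1],  [5:1] }


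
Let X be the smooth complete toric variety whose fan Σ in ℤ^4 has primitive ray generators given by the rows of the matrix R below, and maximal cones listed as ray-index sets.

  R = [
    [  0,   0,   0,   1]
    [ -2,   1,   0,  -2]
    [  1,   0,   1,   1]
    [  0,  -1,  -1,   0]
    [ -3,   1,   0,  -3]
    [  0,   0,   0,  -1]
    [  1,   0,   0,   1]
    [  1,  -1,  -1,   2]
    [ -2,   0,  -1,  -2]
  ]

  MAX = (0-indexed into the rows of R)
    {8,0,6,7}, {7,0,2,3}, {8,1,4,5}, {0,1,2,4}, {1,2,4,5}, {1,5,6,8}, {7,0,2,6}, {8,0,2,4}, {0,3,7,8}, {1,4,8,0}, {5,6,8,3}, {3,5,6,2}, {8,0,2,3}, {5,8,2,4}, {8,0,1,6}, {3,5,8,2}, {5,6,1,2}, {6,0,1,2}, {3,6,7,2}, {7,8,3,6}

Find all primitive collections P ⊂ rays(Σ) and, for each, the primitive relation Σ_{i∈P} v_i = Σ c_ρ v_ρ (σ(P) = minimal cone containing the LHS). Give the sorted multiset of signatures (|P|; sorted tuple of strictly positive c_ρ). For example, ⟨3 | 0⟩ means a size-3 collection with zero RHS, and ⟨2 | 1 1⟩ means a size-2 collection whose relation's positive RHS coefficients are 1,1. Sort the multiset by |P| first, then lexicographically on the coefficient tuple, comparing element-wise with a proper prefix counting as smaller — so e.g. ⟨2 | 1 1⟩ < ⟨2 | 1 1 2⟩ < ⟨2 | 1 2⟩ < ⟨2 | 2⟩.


|primitive collections| = 11. Relations:

  {0,5}:  v_{0} + v_{5} = 0  so sig = ⟨2 | 0⟩
  {1,3}:  v_{1} + v_{3} = v_{8}  so sig = ⟨2 | 1⟩
  {4,6}:  v_{4} + v_{6} = v_{1}  so sig = ⟨2 | 1⟩
  {4,7}:  v_{4} + v_{7} = v_{0} + v_{8}  so sig = ⟨2 | 1 1⟩
  {5,7}:  v_{5} + v_{7} = v_{3} + v_{6}  so sig = ⟨2 | 1 1⟩
  {1,7}:  v_{1} + v_{7} = v_{0} + v_{6} + v_{8}  so sig = ⟨2 | 1 1 1⟩
  {3,4}:  v_{3} + v_{4} = v_{2} + 2·v_{8}  so sig = ⟨2 | 1 2⟩
  {2,6,8}:  v_{2} + v_{6} + v_{8} = 0  so sig = ⟨3 | 0⟩
  {0,3,6}:  v_{0} + v_{3} + v_{6} = v_{7}  so sig = ⟨3 | 1⟩
  {1,2,8}:  v_{1} + v_{2} + v_{8} = v_{4}  so sig = ⟨3 | 1⟩
  {2,7,8}:  v_{2} + v_{7} + v_{8} = v_{0} + v_{3}  so sig = ⟨3 | 1 1⟩

so the primitive-relation signature multiset is
    |P|=2: 7 collections, coeffs (), (1), (1), (1,1), (1,1), (1,1,1), (1,2)
    |P|=3: 4 collections, coeffs (), (1), (1), (1,1)


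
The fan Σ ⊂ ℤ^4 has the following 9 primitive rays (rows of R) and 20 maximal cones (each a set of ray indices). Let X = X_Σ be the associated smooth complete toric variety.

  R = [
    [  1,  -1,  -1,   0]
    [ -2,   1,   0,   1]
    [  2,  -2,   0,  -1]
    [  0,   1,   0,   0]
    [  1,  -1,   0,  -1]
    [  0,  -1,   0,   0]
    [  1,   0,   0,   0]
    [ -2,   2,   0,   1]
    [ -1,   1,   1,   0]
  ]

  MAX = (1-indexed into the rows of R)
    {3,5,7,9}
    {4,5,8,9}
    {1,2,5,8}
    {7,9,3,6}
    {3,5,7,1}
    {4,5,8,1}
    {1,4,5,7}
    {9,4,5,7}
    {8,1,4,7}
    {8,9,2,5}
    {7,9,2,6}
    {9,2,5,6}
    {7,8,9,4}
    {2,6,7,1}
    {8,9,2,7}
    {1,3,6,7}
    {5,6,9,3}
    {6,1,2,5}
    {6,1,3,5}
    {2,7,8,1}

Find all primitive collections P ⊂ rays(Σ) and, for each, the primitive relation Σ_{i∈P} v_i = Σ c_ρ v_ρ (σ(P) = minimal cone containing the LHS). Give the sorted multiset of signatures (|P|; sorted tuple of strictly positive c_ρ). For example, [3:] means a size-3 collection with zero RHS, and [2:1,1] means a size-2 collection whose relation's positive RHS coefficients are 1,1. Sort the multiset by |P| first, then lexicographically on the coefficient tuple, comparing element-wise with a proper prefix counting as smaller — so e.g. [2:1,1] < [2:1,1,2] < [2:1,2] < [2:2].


|primitive collections| = 10. Relations:

  P = {1,9}:  v_{1} + v_{9} = 0  so sig = [2:]
  P = {3,8}:  v_{3} + v_{8} = 0  so sig = [2:]
  P = {4,6}:  v_{4} + v_{6} = 0  so sig = [2:]
  P = {2,3}:  v_{2} + v_{3} = v_{6}  so sig = [2:1]
  P = {2,4}:  v_{2} + v_{4} = v_{8}  so sig = [2:1]
  P = {6,8}:  v_{6} + v_{8} = v_{2}  so sig = [2:1]
  P = {3,4}:  v_{3} + v_{4} = v_{5} + v_{7}  so sig = [2:1,1]
  P = {2,5,7}:  v_{2} + v_{5} + v_{7} = 0  so sig = [3:]
  P = {5,6,7}:  v_{5} + v_{6} + v_{7} = v_{3}  so sig = [3:1]
  P = {5,7,8}:  v_{5} + v_{7} + v_{8} = v_{4}  so sig = [3:1]

Signatures (|P|; sorted positive RHS coefficients), sorted:
[[2:], [2:], [2:], [2:1], [2:1], [2:1], [2:1,1], [3:], [3:1], [3:1]]


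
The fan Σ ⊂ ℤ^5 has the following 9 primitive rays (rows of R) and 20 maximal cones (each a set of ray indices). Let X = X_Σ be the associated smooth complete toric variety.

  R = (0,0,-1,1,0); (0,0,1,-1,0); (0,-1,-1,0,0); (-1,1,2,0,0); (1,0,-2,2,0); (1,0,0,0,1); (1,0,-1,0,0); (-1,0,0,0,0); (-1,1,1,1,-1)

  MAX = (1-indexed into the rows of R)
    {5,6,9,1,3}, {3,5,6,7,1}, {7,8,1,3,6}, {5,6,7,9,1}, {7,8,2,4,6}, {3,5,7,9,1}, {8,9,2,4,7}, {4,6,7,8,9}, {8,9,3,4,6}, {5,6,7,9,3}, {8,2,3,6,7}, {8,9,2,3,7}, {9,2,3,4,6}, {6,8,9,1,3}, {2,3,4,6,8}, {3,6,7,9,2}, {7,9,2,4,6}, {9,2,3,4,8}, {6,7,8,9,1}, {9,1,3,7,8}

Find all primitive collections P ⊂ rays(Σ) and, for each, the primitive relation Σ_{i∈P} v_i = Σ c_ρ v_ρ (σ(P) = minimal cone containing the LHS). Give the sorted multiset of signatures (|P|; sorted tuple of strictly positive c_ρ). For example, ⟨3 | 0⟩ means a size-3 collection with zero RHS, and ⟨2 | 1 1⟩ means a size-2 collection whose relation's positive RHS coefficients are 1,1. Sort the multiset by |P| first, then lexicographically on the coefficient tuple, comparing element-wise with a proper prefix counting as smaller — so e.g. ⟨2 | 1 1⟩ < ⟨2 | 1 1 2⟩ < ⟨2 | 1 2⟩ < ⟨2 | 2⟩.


9 minimal non-faces of Δ(Σ) (on 9 rays):

  P={1,2}:  v_{1} + v_{2} = 0  so sig = ⟨2 | 0⟩
  P={1,4}:  v_{1} + v_{4} = v_{6} + v_{8} + v_{9}  so sig = ⟨2 | 1 1 1⟩
  P={4,5}:  v_{4} + v_{5} = v_{1} + v_{6} + v_{9}  so sig = ⟨2 | 1 1 1⟩
  P={2,5}:  v_{2} + v_{5} = v_{3} + v_{6} + v_{7} + v_{9}  so sig = ⟨2 | 1 1 1 1⟩
  P={5,8}:  v_{5} + v_{8} = 2·v_{1}  so sig = ⟨2 | 2⟩
  P={3,4,7}:  v_{3} + v_{4} + v_{7} = 0  so sig = ⟨3 | 0⟩
  P={2,6,8,9}:  v_{2} + v_{6} + v_{8} + v_{9} = v_{4}  so sig = ⟨4 | 1⟩
  P={1,3,6,7,9}:  v_{1} + v_{3} + v_{6} + v_{7} + v_{9} = v_{5}  so sig = ⟨5 | 1⟩
  P={3,6,7,8,9}:  v_{3} + v_{6} + v_{7} + v_{8} + v_{9} = v_{1}  so sig = ⟨5 | 1⟩

so the primitive-relation signature multiset is
{ ⟨2 | 0⟩,  ⟨2 | 1 1 1⟩ ×2,  ⟨2 | 1 1 1 1⟩,  ⟨2 | 2⟩,  ⟨3 | 0⟩,  ⟨4 | 1⟩,  ⟨5 | 1⟩ ×2 }


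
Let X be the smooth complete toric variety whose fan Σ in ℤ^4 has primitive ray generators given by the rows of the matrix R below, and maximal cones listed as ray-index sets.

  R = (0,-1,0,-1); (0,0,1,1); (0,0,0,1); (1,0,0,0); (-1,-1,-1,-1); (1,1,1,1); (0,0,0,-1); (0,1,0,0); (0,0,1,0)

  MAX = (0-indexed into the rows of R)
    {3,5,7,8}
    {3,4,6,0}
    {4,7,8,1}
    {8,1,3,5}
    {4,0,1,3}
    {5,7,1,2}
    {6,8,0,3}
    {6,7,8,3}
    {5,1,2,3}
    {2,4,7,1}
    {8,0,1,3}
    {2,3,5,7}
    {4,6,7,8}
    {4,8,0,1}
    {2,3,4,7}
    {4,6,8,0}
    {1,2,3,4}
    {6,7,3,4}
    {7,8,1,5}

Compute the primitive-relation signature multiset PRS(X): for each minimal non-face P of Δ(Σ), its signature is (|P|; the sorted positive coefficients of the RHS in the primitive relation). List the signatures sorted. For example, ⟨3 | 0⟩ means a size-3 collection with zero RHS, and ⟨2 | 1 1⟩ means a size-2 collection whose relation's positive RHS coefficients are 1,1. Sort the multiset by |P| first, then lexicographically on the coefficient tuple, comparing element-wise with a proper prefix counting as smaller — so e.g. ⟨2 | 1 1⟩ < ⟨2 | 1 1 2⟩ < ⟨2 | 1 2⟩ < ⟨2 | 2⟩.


10 minimal non-faces of Δ(Σ) (on 9 rays):

  P={2,6}:  v_{2} + v_{6} = 0  →  sig = ⟨2 | 0⟩
  P={4,5}:  v_{4} + v_{5} = 0  →  sig = ⟨2 | 0⟩
  P={0,7}:  v_{0} + v_{7} = v_{6}  →  sig = ⟨2 | 1⟩
  P={1,6}:  v_{1} + v_{6} = v_{8}  →  sig = ⟨2 | 1⟩
  P={2,8}:  v_{2} + v_{8} = v_{1}  →  sig = ⟨2 | 1⟩
  P={0,5}:  v_{0} + v_{5} = v_{3} + v_{8}  →  sig = ⟨2 | 1 1⟩
  P={0,2}:  v_{0} + v_{2} = v_{1} + v_{3} + v_{4}  →  sig = ⟨2 | 1 1 1⟩
  P={5,6}:  v_{5} + v_{6} = v_{3} + v_{7} + v_{8}  →  sig = ⟨2 | 1 1 1⟩
  P={1,3,7}:  v_{1} + v_{3} + v_{7} = v_{5}  →  sig = ⟨3 | 1⟩
  P={3,4,8}:  v_{3} + v_{4} + v_{8} = v_{0}  →  sig = ⟨3 | 1⟩

Signatures (|P|; sorted positive RHS coefficients), sorted:
[⟨2 | 0⟩, ⟨2 | 0⟩, ⟨2 | 1⟩, ⟨2 | 1⟩, ⟨2 | 1⟩, ⟨2 | 1 1⟩, ⟨2 | 1 1 1⟩, ⟨2 | 1 1 1⟩, ⟨3 | 1⟩, ⟨3 | 1⟩]


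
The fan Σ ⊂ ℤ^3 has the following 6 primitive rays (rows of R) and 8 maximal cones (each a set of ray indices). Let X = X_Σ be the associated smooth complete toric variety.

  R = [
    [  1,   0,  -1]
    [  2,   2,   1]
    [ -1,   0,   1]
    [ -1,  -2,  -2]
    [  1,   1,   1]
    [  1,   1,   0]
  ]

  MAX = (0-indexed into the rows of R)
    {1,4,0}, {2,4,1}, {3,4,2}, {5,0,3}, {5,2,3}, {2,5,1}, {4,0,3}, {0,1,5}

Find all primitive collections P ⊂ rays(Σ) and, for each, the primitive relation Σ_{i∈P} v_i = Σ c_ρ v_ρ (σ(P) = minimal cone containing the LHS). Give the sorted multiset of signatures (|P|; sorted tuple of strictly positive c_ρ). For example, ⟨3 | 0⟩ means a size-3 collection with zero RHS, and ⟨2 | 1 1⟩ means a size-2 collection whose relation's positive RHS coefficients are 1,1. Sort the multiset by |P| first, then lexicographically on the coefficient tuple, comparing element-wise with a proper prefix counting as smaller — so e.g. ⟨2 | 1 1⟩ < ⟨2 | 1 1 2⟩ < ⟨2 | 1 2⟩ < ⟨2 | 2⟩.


Δ(Σ) — 6 vertices, 3 min non-faces:

  • {0,2}:  v_{0} + v_{2} = 0 ; sig = ⟨2 | 0⟩
  • {1,3}:  v_{1} + v_{3} = v_{0} ; sig = ⟨2 | 1⟩
  • {4,5}:  v_{4} + v_{5} = v_{1} ; sig = ⟨2 | 1⟩

Hence PRS(X_Σ) =
    ⟨2 | 0⟩
    ⟨2 | 1⟩
    ⟨2 | 1⟩


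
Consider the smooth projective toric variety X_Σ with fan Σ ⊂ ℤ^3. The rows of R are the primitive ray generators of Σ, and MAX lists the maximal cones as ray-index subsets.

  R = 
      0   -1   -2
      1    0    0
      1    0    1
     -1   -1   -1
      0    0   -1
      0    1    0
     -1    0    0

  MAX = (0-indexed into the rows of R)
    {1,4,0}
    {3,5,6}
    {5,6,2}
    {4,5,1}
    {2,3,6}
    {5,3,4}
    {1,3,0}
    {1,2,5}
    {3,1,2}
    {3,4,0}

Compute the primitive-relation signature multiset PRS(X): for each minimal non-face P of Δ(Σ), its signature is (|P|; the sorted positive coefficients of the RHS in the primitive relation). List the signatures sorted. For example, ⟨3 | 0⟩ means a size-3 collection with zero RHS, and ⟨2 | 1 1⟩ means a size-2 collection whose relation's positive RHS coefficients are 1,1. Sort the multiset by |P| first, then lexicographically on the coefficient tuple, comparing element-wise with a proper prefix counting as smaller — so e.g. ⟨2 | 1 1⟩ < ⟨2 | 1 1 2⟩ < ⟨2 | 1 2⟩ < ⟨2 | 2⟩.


Δ(Σ) — 7 vertices, 9 min non-faces:

  • {1,6}:  v_{1} + v_{6} = 0 ; sig = ⟨2 | 0⟩
  • {2,4}:  v_{2} + v_{4} = v_{1} ; sig = ⟨2 | 1⟩
  • {0,6}:  v_{0} + v_{6} = v_{3} + v_{4} ; sig = ⟨2 | 1 1⟩
  • {4,6}:  v_{4} + v_{6} = v_{3} + v_{5} ; sig = ⟨2 | 1 1⟩
  • {0,2}:  v_{0} + v_{2} = 2·v_{1} + v_{3} ; sig = ⟨2 | 1 2⟩
  • {0,5}:  v_{0} + v_{5} = 2·v_{4} ; sig = ⟨2 | 2⟩
  • {2,3,5}:  v_{2} + v_{3} + v_{5} = 0 ; sig = ⟨3 | 0⟩
  • {1,3,4}:  v_{1} + v_{3} + v_{4} = v_{0} ; sig = ⟨3 | 1⟩
  • {1,3,5}:  v_{1} + v_{3} + v_{5} = v_{4} ; sig = ⟨3 | 1⟩

so the primitive-relation signature multiset is
[⟨2 | 0⟩, ⟨2 | 1⟩, ⟨2 | 1 1⟩, ⟨2 | 1 1⟩, ⟨2 | 1 2⟩, ⟨2 | 2⟩, ⟨3 | 0⟩, ⟨3 | 1⟩, ⟨3 | 1⟩]


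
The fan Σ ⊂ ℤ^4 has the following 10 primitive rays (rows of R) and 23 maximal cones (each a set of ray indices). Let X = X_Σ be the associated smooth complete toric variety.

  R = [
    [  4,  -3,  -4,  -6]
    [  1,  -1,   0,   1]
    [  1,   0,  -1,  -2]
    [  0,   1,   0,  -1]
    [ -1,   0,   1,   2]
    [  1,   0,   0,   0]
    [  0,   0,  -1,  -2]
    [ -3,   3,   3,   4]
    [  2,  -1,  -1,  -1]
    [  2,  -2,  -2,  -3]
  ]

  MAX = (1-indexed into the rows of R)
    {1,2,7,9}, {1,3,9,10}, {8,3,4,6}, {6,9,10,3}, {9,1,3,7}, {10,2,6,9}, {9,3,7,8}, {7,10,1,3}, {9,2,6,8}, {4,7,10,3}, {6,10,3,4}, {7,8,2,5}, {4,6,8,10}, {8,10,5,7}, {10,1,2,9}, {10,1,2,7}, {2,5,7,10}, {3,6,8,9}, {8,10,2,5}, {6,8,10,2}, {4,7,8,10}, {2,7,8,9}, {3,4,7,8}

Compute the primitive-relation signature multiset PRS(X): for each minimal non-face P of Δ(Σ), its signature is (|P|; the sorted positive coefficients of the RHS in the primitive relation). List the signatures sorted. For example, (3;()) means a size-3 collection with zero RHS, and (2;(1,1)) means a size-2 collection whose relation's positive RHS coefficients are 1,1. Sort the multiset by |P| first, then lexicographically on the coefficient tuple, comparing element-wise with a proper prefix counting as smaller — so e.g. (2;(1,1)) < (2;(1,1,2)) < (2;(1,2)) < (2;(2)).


|primitive collections| = 16. Relations:

  {3,5}:  v_{3} + v_{5} = 0  ⇒ sig = (2;())
  {1,8}:  v_{1} + v_{8} = v_{3}  ⇒ sig = (2;(1))
  {2,3}:  v_{2} + v_{3} = v_{9}  ⇒ sig = (2;(1))
  {2,4}:  v_{2} + v_{4} = v_{6}  ⇒ sig = (2;(1))
  {5,9}:  v_{5} + v_{9} = v_{2}  ⇒ sig = (2;(1))
  {6,7}:  v_{6} + v_{7} = v_{3}  ⇒ sig = (2;(1))
  {4,5}:  v_{4} + v_{5} = v_{8} + v_{10}  ⇒ sig = (2;(1,1))
  {4,9}:  v_{4} + v_{9} = v_{3} + v_{6}  ⇒ sig = (2;(1,1))
  {1,5}:  v_{1} + v_{5} = v_{2} + v_{7} + v_{10}  ⇒ sig = (2;(1,1,1))
  {1,6}:  v_{1} + v_{6} = v_{3} + v_{9} + v_{10}  ⇒ sig = (2;(1,1,1))
  {5,6}:  v_{5} + v_{6} = v_{2} + v_{8} + v_{10}  ⇒ sig = (2;(1,1,1))
  {1,4}:  v_{1} + v_{4} = 2·v_{3} + v_{10}  ⇒ sig = (2;(1,2))
  {3,8,10}:  v_{3} + v_{8} + v_{10} = v_{4}  ⇒ sig = (3;(1))
  {7,9,10}:  v_{7} + v_{9} + v_{10} = v_{1}  ⇒ sig = (3;(1))
  {8,9,10}:  v_{8} + v_{9} + v_{10} = v_{6}  ⇒ sig = (3;(1))
  {2,7,8,10}:  v_{2} + v_{7} + v_{8} + v_{10} = 0  ⇒ sig = (4;())

Hence PRS(X_Σ) =
{ (2;()),  (2;(1)) ×5,  (2;(1,1)) ×2,  (2;(1,1,1)) ×3,  (2;(1,2)),  (3;(1)) ×3,  (4;()) }
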